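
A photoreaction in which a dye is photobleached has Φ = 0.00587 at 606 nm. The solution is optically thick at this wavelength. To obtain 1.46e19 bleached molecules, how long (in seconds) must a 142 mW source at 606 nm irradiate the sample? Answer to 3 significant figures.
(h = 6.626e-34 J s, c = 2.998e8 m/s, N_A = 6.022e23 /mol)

Product: 1.46e19 / 6.022e23 = 2.424e-5 mol.
Photons that must be absorbed: 2.424e-5 / 0.00587 = 0.004129 mol.
Photon energy: hc/λ = 3.278e-19 J; per mole, 1.974e5 J mol⁻¹.
Energy required: 0.004129 × 1.974e5 = 815.1 J.
Time: 815.1 J / 0.142 W = 5740 s.

t ≈ 5740 s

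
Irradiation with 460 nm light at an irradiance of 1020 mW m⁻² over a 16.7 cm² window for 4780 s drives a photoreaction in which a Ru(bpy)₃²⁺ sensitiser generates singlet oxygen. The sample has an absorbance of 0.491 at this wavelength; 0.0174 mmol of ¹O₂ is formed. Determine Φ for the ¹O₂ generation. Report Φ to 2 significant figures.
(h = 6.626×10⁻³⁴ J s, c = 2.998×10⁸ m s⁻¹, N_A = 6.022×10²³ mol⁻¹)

Φ = 0.82

Product: 0.0174 mmol = 1.74×10⁻⁵ mol.
Photon energy at 460 nm: hc/λ = (6.626×10⁻³⁴)(2.998×10⁸)/(460×10⁻⁹) = 4.318×10⁻¹⁹ J.
Energy delivered: (1020 mW m⁻²)(16.7×10⁻⁴ m²)(4780 s) = 8.142 J.
Photons incident: 8.142 / 4.318×10⁻¹⁹ = 1.886×10¹⁹, i.e. 1.886×10¹⁹/6.022×10²³ = 3.132×10⁻⁵ mol.
Fraction absorbed: 1 − 10^(−0.491) = 0.6772.
Photons absorbed: 0.6772 × 3.132×10⁻⁵ = 2.121×10⁻⁵ mol.
Φ = 1.74×10⁻⁵ mol / 2.121×10⁻⁵ mol photons = 0.82.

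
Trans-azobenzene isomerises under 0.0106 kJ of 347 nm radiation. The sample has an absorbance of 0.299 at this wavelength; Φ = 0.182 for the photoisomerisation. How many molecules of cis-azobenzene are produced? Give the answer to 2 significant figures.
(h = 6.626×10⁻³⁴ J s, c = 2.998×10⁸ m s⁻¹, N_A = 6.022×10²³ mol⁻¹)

1.7×10¹⁸ molecules

Photon energy at 347 nm: hc/λ = (6.626×10⁻³⁴)(2.998×10⁸)/(347×10⁻⁹) = 5.725×10⁻¹⁹ J.
Incident energy: 0.0106 kJ = 10.6 J.
Photons incident: 10.6 / 5.725×10⁻¹⁹ = 1.852×10¹⁹, i.e. 1.852×10¹⁹/6.022×10²³ = 3.075×10⁻⁵ mol.
Fraction absorbed: 1 − 10^(−0.299) = 0.4977.
Photons absorbed: 0.4977 × 3.075×10⁻⁵ = 1.530×10⁻⁵ mol.
Product: Φ × n_abs = 0.182 × 1.530×10⁻⁵ = 2.785×10⁻⁶ mol.
As a count: 2.785×10⁻⁶ × 6.022×10²³ = 1.7×10¹⁸.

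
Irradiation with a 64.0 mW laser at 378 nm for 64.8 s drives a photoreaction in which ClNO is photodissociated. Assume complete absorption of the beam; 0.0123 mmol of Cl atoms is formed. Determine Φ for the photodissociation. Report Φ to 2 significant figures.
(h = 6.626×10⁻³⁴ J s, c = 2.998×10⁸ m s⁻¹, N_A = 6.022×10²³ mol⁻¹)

Product: 0.0123 mmol = 1.23×10⁻⁵ mol.
Photon energy at 378 nm: hc/λ = (6.626×10⁻³⁴)(2.998×10⁸)/(378×10⁻⁹) = 5.255×10⁻¹⁹ J.
Energy delivered: (64.0 mW)(64.8 s) = 4.147 J.
Photons incident: 4.147 / 5.255×10⁻¹⁹ = 7.892×10¹⁸, i.e. 7.892×10¹⁸/6.022×10²³ = 1.311×10⁻⁵ mol.
Φ = 1.23×10⁻⁵ mol / 1.311×10⁻⁵ mol photons = 0.94.

Φ = 0.94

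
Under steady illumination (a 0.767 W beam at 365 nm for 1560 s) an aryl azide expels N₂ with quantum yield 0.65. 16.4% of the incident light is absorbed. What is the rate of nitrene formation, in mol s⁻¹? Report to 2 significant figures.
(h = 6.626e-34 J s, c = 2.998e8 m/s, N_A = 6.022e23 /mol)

Photon energy at 365 nm: hc/λ = (6.626e-34)(2.998e8)/(365e-9) = 5.442e-19 J.
Energy delivered: (0.767 W)(1560 s) = 1197 J.
Photons incident: 1197 / 5.442e-19 = 2.200e21, i.e. 2.200e21/6.022e23 = 0.003653 mol.
Photons absorbed: 0.164 × 0.003653 = 5.991e-4 mol.
Product formed: 0.65 × 5.991e-4 = 3.894e-4 mol.
Rate: 3.894e-4 / 1560 s = 2.5e-7 mol s⁻¹.

2.5e-7 mol s⁻¹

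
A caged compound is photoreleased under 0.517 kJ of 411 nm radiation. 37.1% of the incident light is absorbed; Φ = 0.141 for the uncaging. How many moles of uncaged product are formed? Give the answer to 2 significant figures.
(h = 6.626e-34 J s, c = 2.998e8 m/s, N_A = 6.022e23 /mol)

9.3e-5 mol

Photon energy at 411 nm: hc/λ = (6.626e-34)(2.998e8)/(411e-9) = 4.833e-19 J.
Incident energy: 0.517 kJ = 517 J.
Photons incident: 517 / 4.833e-19 = 1.070e21, i.e. 1.070e21/6.022e23 = 0.001777 mol.
Photons absorbed: 0.371 × 0.001777 = 6.593e-4 mol.
Product: Φ × n_abs = 0.141 × 6.593e-4 = 9.296e-5 mol.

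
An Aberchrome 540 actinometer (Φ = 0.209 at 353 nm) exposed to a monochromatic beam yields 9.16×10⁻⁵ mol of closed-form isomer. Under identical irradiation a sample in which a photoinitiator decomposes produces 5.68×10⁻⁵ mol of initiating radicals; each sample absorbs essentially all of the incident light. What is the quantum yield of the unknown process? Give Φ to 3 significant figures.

Photons absorbed by the actinometer: 9.16×10⁻⁵ / 0.209 = 4.383×10⁻⁴ mol.
Φ(unknown) = 5.68×10⁻⁵ / 4.383×10⁻⁴ = 0.130.

Φ = 0.130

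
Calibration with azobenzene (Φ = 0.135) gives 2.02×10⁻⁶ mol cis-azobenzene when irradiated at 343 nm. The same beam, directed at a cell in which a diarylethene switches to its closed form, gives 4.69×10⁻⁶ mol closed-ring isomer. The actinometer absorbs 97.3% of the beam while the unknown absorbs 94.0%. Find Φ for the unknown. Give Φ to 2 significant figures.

Photons absorbed by the actinometer: 2.02×10⁻⁶ / 0.135 = 1.496×10⁻⁵ mol.
Incident flux: 1.496×10⁻⁵ / 0.973 = 1.538×10⁻⁵ einstein.
Absorbed by unknown: 0.940 × 1.538×10⁻⁵ = 1.446×10⁻⁵ mol.
Φ(unknown) = 4.69×10⁻⁶ / 1.446×10⁻⁵ = 0.32.

Φ = 0.32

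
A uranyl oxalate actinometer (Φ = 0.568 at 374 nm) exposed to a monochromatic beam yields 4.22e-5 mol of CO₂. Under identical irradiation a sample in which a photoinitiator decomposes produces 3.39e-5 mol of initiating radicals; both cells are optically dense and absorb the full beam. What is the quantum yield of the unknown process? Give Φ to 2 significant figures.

Photons absorbed by the actinometer: 4.22e-5 / 0.568 = 7.430e-5 mol.
Φ(unknown) = 3.39e-5 / 7.430e-5 = 0.46.

Φ = 0.46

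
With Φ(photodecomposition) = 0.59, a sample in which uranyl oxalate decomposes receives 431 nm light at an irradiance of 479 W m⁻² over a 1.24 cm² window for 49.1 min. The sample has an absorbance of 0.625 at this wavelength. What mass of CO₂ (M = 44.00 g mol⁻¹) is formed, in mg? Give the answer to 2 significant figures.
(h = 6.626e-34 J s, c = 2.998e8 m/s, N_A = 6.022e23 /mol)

12 mg

Photon energy at 431 nm: hc/λ = (6.626e-34)(2.998e8)/(431e-9) = 4.609e-19 J.
Energy delivered: (479 W m⁻²)(1.24e-4 m²)(2946 s) = 175.0 J.
Photons incident: 175.0 / 4.609e-19 = 3.797e20, i.e. 3.797e20/6.022e23 = 6.305e-4 mol.
Fraction absorbed: 1 − 10^(−0.625) = 0.7629.
Photons absorbed: 0.7629 × 6.305e-4 = 4.810e-4 mol.
Product: Φ × n_abs = 0.59 × 4.810e-4 = 2.838e-4 mol.
Mass: 2.838e-4 × 44.00 = 0.01249 g = 12 mg.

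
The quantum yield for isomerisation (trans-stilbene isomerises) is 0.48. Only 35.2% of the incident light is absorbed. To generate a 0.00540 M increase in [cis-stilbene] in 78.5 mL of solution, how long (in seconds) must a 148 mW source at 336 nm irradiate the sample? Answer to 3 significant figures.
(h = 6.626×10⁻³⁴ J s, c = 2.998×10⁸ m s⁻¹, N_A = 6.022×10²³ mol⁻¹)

Product: (0.00540 M)(0.0785 L) = 4.239×10⁻⁴ mol.
Photons that must be absorbed: 4.239×10⁻⁴ / 0.48 = 8.831×10⁻⁴ mol.
Incident photons needed: 8.831×10⁻⁴ / 0.352 = 0.002509 mol.
Photon energy: hc/λ = 5.912×10⁻¹⁹ J; per mole, 3.560×10⁵ J mol⁻¹.
Energy required: 0.002509 × 3.560×10⁵ = 893.2 J.
Time: 893.2 J / 0.148 W = 6040 s.

t ≈ 6040 s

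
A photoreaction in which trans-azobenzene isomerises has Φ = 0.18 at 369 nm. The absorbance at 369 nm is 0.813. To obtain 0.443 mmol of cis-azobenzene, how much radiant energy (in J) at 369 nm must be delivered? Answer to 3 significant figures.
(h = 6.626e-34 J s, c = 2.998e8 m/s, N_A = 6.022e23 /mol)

943 J

Product: 0.443 mmol = 4.43e-4 mol.
Photons that must be absorbed: 4.43e-4 / 0.18 = 0.002461 mol.
Fraction absorbed: 1 − 10^(−0.813) = 0.8462.
Incident photons needed: 0.002461 / 0.8462 = 0.002908 mol.
Photon energy: hc/λ = 5.383e-19 J; per mole, 3.242e5 J mol⁻¹.
Energy required: 0.002908 × 3.242e5 = 943 J.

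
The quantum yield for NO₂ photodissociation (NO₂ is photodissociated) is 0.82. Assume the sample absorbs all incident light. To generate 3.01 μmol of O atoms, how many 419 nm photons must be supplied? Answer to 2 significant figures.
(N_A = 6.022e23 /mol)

Product: 3.01 μmol = 3.01e-6 mol.
Photons that must be absorbed: 3.01e-6 / 0.82 = 3.671e-6 mol.
Photon count: 3.671e-6 × 6.022e23 = 2.2e18.

2.2e18 photons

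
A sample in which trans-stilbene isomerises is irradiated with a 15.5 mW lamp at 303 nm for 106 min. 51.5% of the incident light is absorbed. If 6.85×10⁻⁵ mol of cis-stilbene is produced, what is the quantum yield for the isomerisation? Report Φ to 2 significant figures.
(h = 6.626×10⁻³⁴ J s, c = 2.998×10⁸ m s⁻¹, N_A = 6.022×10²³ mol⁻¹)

Φ = 0.53

Photon energy at 303 nm: hc/λ = (6.626×10⁻³⁴)(2.998×10⁸)/(303×10⁻⁹) = 6.556×10⁻¹⁹ J.
Energy delivered: (15.5 mW)(6360 s) = 98.58 J.
Photons incident: 98.58 / 6.556×10⁻¹⁹ = 1.504×10²⁰, i.e. 1.504×10²⁰/6.022×10²³ = 2.498×10⁻⁴ mol.
Photons absorbed: 0.515 × 2.498×10⁻⁴ = 1.286×10⁻⁴ mol.
Φ = 6.85×10⁻⁵ mol / 1.286×10⁻⁴ mol photons = 0.53.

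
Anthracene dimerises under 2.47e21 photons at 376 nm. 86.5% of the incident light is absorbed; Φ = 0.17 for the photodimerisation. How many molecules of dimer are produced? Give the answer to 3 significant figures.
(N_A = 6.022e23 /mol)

Moles of photons: 2.47e21 / 6.022e23 = 0.004102 mol.
Photons absorbed: 0.865 × 0.004102 = 0.003548 mol.
Product: Φ × n_abs = 0.17 × 0.003548 = 6.032e-4 mol.
As a count: 6.032e-4 × 6.022e23 = 3.63e20.

3.63e20 molecules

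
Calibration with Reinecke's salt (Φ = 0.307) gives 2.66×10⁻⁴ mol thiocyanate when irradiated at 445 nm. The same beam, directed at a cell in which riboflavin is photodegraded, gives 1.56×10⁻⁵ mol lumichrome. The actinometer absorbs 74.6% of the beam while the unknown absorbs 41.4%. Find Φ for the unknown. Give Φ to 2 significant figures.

Photons absorbed by the actinometer: 2.66×10⁻⁴ / 0.307 = 8.664×10⁻⁴ mol.
Incident flux: 8.664×10⁻⁴ / 0.746 = 0.001161 einstein.
Absorbed by unknown: 0.414 × 0.001161 = 4.807×10⁻⁴ mol.
Φ(unknown) = 1.56×10⁻⁵ / 4.807×10⁻⁴ = 0.032.

Φ = 0.032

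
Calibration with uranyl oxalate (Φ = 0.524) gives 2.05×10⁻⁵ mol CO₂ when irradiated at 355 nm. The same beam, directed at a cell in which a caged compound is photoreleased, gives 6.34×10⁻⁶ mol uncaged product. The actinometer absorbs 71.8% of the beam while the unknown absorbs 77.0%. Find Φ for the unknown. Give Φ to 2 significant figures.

Φ = 0.15

Photons absorbed by the actinometer: 2.05×10⁻⁵ / 0.524 = 3.912×10⁻⁵ mol.
Incident flux: 3.912×10⁻⁵ / 0.718 = 5.448×10⁻⁵ einstein.
Absorbed by unknown: 0.770 × 5.448×10⁻⁵ = 4.195×10⁻⁵ mol.
Φ(unknown) = 6.34×10⁻⁶ / 4.195×10⁻⁵ = 0.15.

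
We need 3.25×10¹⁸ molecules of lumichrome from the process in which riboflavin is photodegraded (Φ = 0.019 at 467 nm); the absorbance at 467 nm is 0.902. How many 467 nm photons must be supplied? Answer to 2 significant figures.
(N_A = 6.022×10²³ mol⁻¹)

2.0×10²⁰ photons

Product: 3.25×10¹⁸ / 6.022×10²³ = 5.397×10⁻⁶ mol.
Photons that must be absorbed: 5.397×10⁻⁶ / 0.019 = 2.841×10⁻⁴ mol.
Fraction absorbed: 1 − 10^(−0.902) = 0.8747.
Incident photons needed: 2.841×10⁻⁴ / 0.8747 = 3.248×10⁻⁴ mol.
Photon count: 3.248×10⁻⁴ × 6.022×10²³ = 2.0×10²⁰.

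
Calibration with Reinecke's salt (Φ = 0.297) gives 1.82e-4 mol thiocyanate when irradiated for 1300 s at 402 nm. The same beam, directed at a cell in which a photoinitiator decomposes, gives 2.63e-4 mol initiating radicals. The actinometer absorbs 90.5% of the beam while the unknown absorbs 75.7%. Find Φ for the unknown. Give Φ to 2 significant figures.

Φ = 0.51

Photons absorbed by the actinometer: 1.82e-4 / 0.297 = 6.128e-4 mol.
Incident flux: 6.128e-4 / 0.905 = 6.771e-4 einstein.
Absorbed by unknown: 0.757 × 6.771e-4 = 5.126e-4 mol.
Φ(unknown) = 2.63e-4 / 5.126e-4 = 0.51.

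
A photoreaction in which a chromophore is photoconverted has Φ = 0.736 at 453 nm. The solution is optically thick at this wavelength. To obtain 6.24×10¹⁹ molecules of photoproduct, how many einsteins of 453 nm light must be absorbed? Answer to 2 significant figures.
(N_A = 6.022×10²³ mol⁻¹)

Product: 6.24×10¹⁹ / 6.022×10²³ = 1.036×10⁻⁴ mol.
Photons that must be absorbed: 1.036×10⁻⁴ / 0.736 = 1.408×10⁻⁴ mol.

1.4×10⁻⁴ einstein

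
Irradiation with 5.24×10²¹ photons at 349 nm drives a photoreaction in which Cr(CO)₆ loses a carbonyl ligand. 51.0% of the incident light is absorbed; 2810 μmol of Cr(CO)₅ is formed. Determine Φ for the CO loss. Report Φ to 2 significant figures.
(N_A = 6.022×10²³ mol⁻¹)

Φ = 0.63

Product: 2810 μmol = 0.00281 mol.
Moles of photons: 5.24×10²¹ / 6.022×10²³ = 0.008701 mol.
Photons absorbed: 0.510 × 0.008701 = 0.004438 mol.
Φ = 0.00281 mol / 0.004438 mol photons = 0.63.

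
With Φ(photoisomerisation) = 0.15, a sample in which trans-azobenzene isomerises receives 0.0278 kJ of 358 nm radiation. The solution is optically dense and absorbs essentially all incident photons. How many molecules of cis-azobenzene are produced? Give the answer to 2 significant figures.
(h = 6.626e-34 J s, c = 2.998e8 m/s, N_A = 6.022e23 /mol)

Photon energy at 358 nm: hc/λ = (6.626e-34)(2.998e8)/(358e-9) = 5.549e-19 J.
Incident energy: 0.0278 kJ = 27.8 J.
Photons incident: 27.8 / 5.549e-19 = 5.010e19, i.e. 5.010e19/6.022e23 = 8.319e-5 mol.
Product: Φ × n_abs = 0.15 × 8.319e-5 = 1.248e-5 mol.
As a count: 1.248e-5 × 6.022e23 = 7.5e18.

7.5e18 molecules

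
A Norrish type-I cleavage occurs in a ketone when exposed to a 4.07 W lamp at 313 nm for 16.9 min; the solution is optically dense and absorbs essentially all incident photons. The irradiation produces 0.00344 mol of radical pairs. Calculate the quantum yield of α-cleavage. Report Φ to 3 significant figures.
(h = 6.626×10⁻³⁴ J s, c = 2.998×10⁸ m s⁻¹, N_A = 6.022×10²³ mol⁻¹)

Photon energy at 313 nm: hc/λ = (6.626×10⁻³⁴)(2.998×10⁸)/(313×10⁻⁹) = 6.347×10⁻¹⁹ J.
Energy delivered: (4.07 W)(1014 s) = 4127 J.
Photons incident: 4127 / 6.347×10⁻¹⁹ = 6.502×10²¹, i.e. 6.502×10²¹/6.022×10²³ = 0.01080 mol.
Φ = 0.00344 mol / 0.01080 mol photons = 0.319.

Φ = 0.319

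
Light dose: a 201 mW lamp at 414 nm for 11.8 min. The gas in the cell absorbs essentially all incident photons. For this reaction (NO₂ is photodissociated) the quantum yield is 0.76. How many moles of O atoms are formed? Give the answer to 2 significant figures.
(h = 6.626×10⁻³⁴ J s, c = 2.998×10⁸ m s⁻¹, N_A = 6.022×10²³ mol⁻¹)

3.7×10⁻⁴ mol

Photon energy at 414 nm: hc/λ = (6.626×10⁻³⁴)(2.998×10⁸)/(414×10⁻⁹) = 4.798×10⁻¹⁹ J.
Energy delivered: (201 mW)(708 s) = 142.3 J.
Photons incident: 142.3 / 4.798×10⁻¹⁹ = 2.966×10²⁰, i.e. 2.966×10²⁰/6.022×10²³ = 4.925×10⁻⁴ mol.
Product: Φ × n_abs = 0.76 × 4.925×10⁻⁴ = 3.743×10⁻⁴ mol.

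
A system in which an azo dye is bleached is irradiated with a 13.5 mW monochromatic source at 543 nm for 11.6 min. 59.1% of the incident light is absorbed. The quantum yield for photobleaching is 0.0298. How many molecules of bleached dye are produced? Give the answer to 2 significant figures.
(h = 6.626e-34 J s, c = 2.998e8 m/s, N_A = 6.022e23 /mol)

Photon energy at 543 nm: hc/λ = (6.626e-34)(2.998e8)/(543e-9) = 3.658e-19 J.
Energy delivered: (13.5 mW)(696 s) = 9.396 J.
Photons incident: 9.396 / 3.658e-19 = 2.569e19, i.e. 2.569e19/6.022e23 = 4.266e-5 mol.
Photons absorbed: 0.591 × 4.266e-5 = 2.521e-5 mol.
Product: Φ × n_abs = 0.0298 × 2.521e-5 = 7.513e-7 mol.
As a count: 7.513e-7 × 6.022e23 = 4.5e17.

4.5e17 molecules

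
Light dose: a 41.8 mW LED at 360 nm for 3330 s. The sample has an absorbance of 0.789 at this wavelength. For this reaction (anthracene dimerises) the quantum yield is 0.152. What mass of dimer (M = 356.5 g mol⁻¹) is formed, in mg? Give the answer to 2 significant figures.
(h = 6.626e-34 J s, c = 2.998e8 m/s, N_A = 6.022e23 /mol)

19 mg

Photon energy at 360 nm: hc/λ = (6.626e-34)(2.998e8)/(360e-9) = 5.518e-19 J.
Energy delivered: (41.8 mW)(3330 s) = 139.2 J.
Photons incident: 139.2 / 5.518e-19 = 2.523e20, i.e. 2.523e20/6.022e23 = 4.190e-4 mol.
Fraction absorbed: 1 − 10^(−0.789) = 0.8374.
Photons absorbed: 0.8374 × 4.190e-4 = 3.509e-4 mol.
Product: Φ × n_abs = 0.152 × 3.509e-4 = 5.334e-5 mol.
Mass: 5.334e-5 × 356.5 = 0.01902 g = 19 mg.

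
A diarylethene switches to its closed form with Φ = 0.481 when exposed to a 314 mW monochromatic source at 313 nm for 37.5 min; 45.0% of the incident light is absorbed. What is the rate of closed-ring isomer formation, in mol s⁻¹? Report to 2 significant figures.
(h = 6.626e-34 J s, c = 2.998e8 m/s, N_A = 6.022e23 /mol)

Photon energy at 313 nm: hc/λ = (6.626e-34)(2.998e8)/(313e-9) = 6.347e-19 J.
Energy delivered: (314 mW)(2250 s) = 706.5 J.
Photons incident: 706.5 / 6.347e-19 = 1.113e21, i.e. 1.113e21/6.022e23 = 0.001848 mol.
Photons absorbed: 0.450 × 0.001848 = 8.316e-4 mol.
Product formed: 0.481 × 8.316e-4 = 4.000e-4 mol.
Rate: 4.000e-4 / 2250 s = 1.8e-7 mol s⁻¹.

1.8e-7 mol s⁻¹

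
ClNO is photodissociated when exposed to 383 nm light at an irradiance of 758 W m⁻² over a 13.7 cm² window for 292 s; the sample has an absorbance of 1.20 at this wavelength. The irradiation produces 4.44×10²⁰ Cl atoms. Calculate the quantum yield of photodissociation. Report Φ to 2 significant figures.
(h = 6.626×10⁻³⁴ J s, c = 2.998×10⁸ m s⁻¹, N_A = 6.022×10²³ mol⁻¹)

Product: 4.44×10²⁰ / 6.022×10²³ = 7.373×10⁻⁴ mol.
Photon energy at 383 nm: hc/λ = (6.626×10⁻³⁴)(2.998×10⁸)/(383×10⁻⁹) = 5.187×10⁻¹⁹ J.
Energy delivered: (758 W m⁻²)(13.7×10⁻⁴ m²)(292 s) = 303.2 J.
Photons incident: 303.2 / 5.187×10⁻¹⁹ = 5.845×10²⁰, i.e. 5.845×10²⁰/6.022×10²³ = 9.706×10⁻⁴ mol.
Fraction absorbed: 1 − 10^(−1.20) = 0.9369.
Photons absorbed: 0.9369 × 9.706×10⁻⁴ = 9.094×10⁻⁴ mol.
Φ = 7.373×10⁻⁴ mol / 9.094×10⁻⁴ mol photons = 0.81.

Φ = 0.81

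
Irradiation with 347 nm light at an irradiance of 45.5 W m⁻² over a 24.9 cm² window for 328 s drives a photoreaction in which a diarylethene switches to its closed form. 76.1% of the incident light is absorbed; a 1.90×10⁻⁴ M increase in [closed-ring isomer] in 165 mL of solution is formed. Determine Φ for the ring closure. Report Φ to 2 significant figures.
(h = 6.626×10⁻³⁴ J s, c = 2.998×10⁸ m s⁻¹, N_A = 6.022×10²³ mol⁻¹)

Φ = 0.38

Product: (1.90×10⁻⁴ M)(0.165 L) = 3.135×10⁻⁵ mol.
Photon energy at 347 nm: hc/λ = (6.626×10⁻³⁴)(2.998×10⁸)/(347×10⁻⁹) = 5.725×10⁻¹⁹ J.
Energy delivered: (45.5 W m⁻²)(24.9×10⁻⁴ m²)(328 s) = 37.16 J.
Photons incident: 37.16 / 5.725×10⁻¹⁹ = 6.491×10¹⁹, i.e. 6.491×10¹⁹/6.022×10²³ = 1.078×10⁻⁴ mol.
Photons absorbed: 0.761 × 1.078×10⁻⁴ = 8.204×10⁻⁵ mol.
Φ = 3.135×10⁻⁵ mol / 8.204×10⁻⁵ mol photons = 0.38.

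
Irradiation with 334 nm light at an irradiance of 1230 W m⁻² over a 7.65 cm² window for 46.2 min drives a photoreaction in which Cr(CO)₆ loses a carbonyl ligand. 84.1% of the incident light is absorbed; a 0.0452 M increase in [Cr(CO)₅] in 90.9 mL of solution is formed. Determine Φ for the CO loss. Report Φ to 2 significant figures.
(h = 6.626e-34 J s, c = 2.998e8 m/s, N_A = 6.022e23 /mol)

Product: (0.0452 M)(0.0909 L) = 0.004109 mol.
Photon energy at 334 nm: hc/λ = (6.626e-34)(2.998e8)/(334e-9) = 5.948e-19 J.
Energy delivered: (1230 W m⁻²)(7.65e-4 m²)(2772 s) = 2608 J.
Photons incident: 2608 / 5.948e-19 = 4.385e21, i.e. 4.385e21/6.022e23 = 0.007282 mol.
Photons absorbed: 0.841 × 0.007282 = 0.006124 mol.
Φ = 0.004109 mol / 0.006124 mol photons = 0.67.

Φ = 0.67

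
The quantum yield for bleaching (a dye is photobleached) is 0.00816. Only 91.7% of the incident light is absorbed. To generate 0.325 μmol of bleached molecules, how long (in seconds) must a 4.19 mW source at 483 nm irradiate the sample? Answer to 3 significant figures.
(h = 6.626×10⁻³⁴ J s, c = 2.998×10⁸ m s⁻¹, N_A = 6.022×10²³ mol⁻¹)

Product: 0.325 μmol = 3.25×10⁻⁷ mol.
Photons that must be absorbed: 3.25×10⁻⁷ / 0.00816 = 3.983×10⁻⁵ mol.
Incident photons needed: 3.983×10⁻⁵ / 0.917 = 4.344×10⁻⁵ mol.
Photon energy: hc/λ = 4.113×10⁻¹⁹ J; per mole, 2.477×10⁵ J mol⁻¹.
Energy required: 4.344×10⁻⁵ × 2.477×10⁵ = 10.76 J.
Time: 10.76 J / 0.00419 W = 2570 s.

t ≈ 2570 s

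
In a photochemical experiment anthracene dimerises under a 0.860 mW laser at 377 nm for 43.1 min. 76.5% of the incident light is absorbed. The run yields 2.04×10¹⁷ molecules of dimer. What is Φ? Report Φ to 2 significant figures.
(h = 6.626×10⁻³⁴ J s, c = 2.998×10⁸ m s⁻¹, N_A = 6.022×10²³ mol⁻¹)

Product: 2.04×10¹⁷ / 6.022×10²³ = 3.388×10⁻⁷ mol.
Photon energy at 377 nm: hc/λ = (6.626×10⁻³⁴)(2.998×10⁸)/(377×10⁻⁹) = 5.269×10⁻¹⁹ J.
Energy delivered: (0.860 mW)(2586 s) = 2.224 J.
Photons incident: 2.224 / 5.269×10⁻¹⁹ = 4.221×10¹⁸, i.e. 4.221×10¹⁸/6.022×10²³ = 7.009×10⁻⁶ mol.
Photons absorbed: 0.765 × 7.009×10⁻⁶ = 5.362×10⁻⁶ mol.
Φ = 3.388×10⁻⁷ mol / 5.362×10⁻⁶ mol photons = 0.063.

Φ = 0.063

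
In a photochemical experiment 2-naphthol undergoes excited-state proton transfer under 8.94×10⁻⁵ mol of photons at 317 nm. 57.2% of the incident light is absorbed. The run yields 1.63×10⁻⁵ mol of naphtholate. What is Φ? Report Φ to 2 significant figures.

Photons absorbed: 0.572 × 8.94×10⁻⁵ = 5.114×10⁻⁵ mol.
Φ = 1.63×10⁻⁵ mol / 5.114×10⁻⁵ mol photons = 0.32.

Φ = 0.32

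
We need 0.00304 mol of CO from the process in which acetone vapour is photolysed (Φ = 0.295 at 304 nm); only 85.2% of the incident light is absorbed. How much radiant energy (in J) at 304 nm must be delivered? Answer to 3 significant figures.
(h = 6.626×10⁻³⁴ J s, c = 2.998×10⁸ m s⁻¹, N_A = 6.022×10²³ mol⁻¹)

Photons that must be absorbed: 0.00304 / 0.295 = 0.01031 mol.
Incident photons needed: 0.01031 / 0.852 = 0.01210 mol.
Photon energy: hc/λ = 6.534×10⁻¹⁹ J; per mole, 3.935×10⁵ J mol⁻¹.
Energy required: 0.01210 × 3.935×10⁵ = 4760 J.

4760 J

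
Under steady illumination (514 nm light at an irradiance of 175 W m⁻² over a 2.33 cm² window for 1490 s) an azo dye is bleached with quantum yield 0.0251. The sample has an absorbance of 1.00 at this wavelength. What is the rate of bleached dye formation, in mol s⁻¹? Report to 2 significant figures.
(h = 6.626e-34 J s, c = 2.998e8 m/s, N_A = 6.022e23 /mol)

4.0e-9 mol s⁻¹

Photon energy at 514 nm: hc/λ = (6.626e-34)(2.998e8)/(514e-9) = 3.865e-19 J.
Energy delivered: (175 W m⁻²)(2.33e-4 m²)(1490 s) = 60.75 J.
Photons incident: 60.75 / 3.865e-19 = 1.572e20, i.e. 1.572e20/6.022e23 = 2.610e-4 mol.
Fraction absorbed: 1 − 10^(−1.00) = 0.9000.
Photons absorbed: 0.9000 × 2.610e-4 = 2.349e-4 mol.
Product formed: 0.0251 × 2.349e-4 = 5.896e-6 mol.
Rate: 5.896e-6 / 1490 s = 4.0e-9 mol s⁻¹.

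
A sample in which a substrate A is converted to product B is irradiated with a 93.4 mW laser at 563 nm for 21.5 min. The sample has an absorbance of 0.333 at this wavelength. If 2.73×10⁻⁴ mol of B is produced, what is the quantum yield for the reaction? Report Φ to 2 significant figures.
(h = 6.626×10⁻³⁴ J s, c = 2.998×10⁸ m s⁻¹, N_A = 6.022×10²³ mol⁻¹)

Photon energy at 563 nm: hc/λ = (6.626×10⁻³⁴)(2.998×10⁸)/(563×10⁻⁹) = 3.528×10⁻¹⁹ J.
Energy delivered: (93.4 mW)(1290 s) = 120.5 J.
Photons incident: 120.5 / 3.528×10⁻¹⁹ = 3.416×10²⁰, i.e. 3.416×10²⁰/6.022×10²³ = 5.673×10⁻⁴ mol.
Fraction absorbed: 1 − 10^(−0.333) = 0.5355.
Photons absorbed: 0.5355 × 5.673×10⁻⁴ = 3.038×10⁻⁴ mol.
Φ = 2.73×10⁻⁴ mol / 3.038×10⁻⁴ mol photons = 0.90.

Φ = 0.90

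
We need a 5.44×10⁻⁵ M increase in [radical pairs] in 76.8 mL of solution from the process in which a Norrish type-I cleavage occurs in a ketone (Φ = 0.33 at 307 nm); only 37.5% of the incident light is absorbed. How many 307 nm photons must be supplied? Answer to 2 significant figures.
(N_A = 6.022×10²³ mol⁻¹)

Product: (5.44×10⁻⁵ M)(0.0768 L) = 4.178×10⁻⁶ mol.
Photons that must be absorbed: 4.178×10⁻⁶ / 0.33 = 1.266×10⁻⁵ mol.
Incident photons needed: 1.266×10⁻⁵ / 0.375 = 3.376×10⁻⁵ mol.
Photon count: 3.376×10⁻⁵ × 6.022×10²³ = 2.0×10¹⁹.

2.0×10¹⁹ photons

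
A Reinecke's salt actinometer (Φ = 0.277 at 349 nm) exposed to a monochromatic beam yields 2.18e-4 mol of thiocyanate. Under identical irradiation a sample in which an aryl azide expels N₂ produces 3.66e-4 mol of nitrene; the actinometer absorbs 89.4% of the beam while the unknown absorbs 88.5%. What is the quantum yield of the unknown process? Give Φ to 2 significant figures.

Photons absorbed by the actinometer: 2.18e-4 / 0.277 = 7.870e-4 mol.
Incident flux: 7.870e-4 / 0.894 = 8.803e-4 einstein.
Absorbed by unknown: 0.885 × 8.803e-4 = 7.791e-4 mol.
Φ(unknown) = 3.66e-4 / 7.791e-4 = 0.47.

Φ = 0.47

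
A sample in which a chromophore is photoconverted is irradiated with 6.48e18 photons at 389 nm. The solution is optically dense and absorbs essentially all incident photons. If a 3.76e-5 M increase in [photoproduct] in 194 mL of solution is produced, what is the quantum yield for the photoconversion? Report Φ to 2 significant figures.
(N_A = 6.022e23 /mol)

Φ = 0.68

Product: (3.76e-5 M)(0.194 L) = 7.294e-6 mol.
Moles of photons: 6.48e18 / 6.022e23 = 1.076e-5 mol.
Φ = 7.294e-6 mol / 1.076e-5 mol photons = 0.68.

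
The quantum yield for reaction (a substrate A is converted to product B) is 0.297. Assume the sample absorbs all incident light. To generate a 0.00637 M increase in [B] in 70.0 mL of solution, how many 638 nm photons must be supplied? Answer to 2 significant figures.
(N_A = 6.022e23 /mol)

Product: (0.00637 M)(0.07 L) = 4.459e-4 mol.
Photons that must be absorbed: 4.459e-4 / 0.297 = 0.001501 mol.
Photon count: 0.001501 × 6.022e23 = 9.0e20.

9.0e20 photons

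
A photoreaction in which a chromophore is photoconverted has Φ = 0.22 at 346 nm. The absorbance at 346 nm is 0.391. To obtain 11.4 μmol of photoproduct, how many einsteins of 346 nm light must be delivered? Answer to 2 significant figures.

Product: 11.4 μmol = 1.14e-5 mol.
Photons that must be absorbed: 1.14e-5 / 0.22 = 5.182e-5 mol.
Fraction absorbed: 1 − 10^(−0.391) = 0.5936.
Incident photons needed: 5.182e-5 / 0.5936 = 8.730e-5 mol.

8.7e-5 einstein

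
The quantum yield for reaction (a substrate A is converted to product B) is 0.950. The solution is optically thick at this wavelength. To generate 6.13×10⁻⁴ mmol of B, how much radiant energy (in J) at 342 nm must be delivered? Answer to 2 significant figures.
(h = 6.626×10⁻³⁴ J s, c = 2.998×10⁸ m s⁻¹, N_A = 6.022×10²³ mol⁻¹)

0.23 J

Product: 6.13×10⁻⁴ mmol = 6.13×10⁻⁷ mol.
Photons that must be absorbed: 6.13×10⁻⁷ / 0.950 = 6.453×10⁻⁷ mol.
Photon energy: hc/λ = 5.808×10⁻¹⁹ J; per mole, 3.498×10⁵ J mol⁻¹.
Energy required: 6.453×10⁻⁷ × 3.498×10⁵ = 0.23 J.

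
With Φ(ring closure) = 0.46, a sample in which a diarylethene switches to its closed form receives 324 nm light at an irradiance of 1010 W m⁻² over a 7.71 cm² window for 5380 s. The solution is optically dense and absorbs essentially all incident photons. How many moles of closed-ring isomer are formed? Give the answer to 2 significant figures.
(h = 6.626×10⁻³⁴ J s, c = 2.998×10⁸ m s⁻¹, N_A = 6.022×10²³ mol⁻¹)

0.0052 mol

Photon energy at 324 nm: hc/λ = (6.626×10⁻³⁴)(2.998×10⁸)/(324×10⁻⁹) = 6.131×10⁻¹⁹ J.
Energy delivered: (1010 W m⁻²)(7.71×10⁻⁴ m²)(5380 s) = 4189 J.
Photons incident: 4189 / 6.131×10⁻¹⁹ = 6.832×10²¹, i.e. 6.832×10²¹/6.022×10²³ = 0.01135 mol.
Product: Φ × n_abs = 0.46 × 0.01135 = 0.005221 mol.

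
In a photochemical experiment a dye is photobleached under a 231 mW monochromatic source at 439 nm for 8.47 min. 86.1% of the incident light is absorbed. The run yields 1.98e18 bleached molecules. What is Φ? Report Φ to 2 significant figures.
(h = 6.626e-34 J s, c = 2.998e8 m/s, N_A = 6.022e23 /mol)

Product: 1.98e18 / 6.022e23 = 3.288e-6 mol.
Photon energy at 439 nm: hc/λ = (6.626e-34)(2.998e8)/(439e-9) = 4.525e-19 J.
Energy delivered: (231 mW)(508.2 s) = 117.4 J.
Photons incident: 117.4 / 4.525e-19 = 2.594e20, i.e. 2.594e20/6.022e23 = 4.308e-4 mol.
Photons absorbed: 0.861 × 4.308e-4 = 3.709e-4 mol.
Φ = 3.288e-6 mol / 3.709e-4 mol photons = 0.0089.

Φ = 0.0089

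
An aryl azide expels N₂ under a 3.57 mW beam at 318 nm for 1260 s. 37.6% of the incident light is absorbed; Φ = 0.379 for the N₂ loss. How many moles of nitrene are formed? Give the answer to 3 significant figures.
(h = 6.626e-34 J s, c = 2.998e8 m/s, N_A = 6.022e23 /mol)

Photon energy at 318 nm: hc/λ = (6.626e-34)(2.998e8)/(318e-9) = 6.247e-19 J.
Energy delivered: (3.57 mW)(1260 s) = 4.498 J.
Photons incident: 4.498 / 6.247e-19 = 7.200e18, i.e. 7.200e18/6.022e23 = 1.196e-5 mol.
Photons absorbed: 0.376 × 1.196e-5 = 4.497e-6 mol.
Product: Φ × n_abs = 0.379 × 4.497e-6 = 1.704e-6 mol.

1.70e-6 mol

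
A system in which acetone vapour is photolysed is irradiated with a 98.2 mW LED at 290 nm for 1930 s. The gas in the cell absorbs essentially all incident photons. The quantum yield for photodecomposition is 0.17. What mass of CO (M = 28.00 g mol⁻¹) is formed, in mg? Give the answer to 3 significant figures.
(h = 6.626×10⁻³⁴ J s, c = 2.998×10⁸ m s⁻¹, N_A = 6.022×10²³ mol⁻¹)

2.19 mg

Photon energy at 290 nm: hc/λ = (6.626×10⁻³⁴)(2.998×10⁸)/(290×10⁻⁹) = 6.850×10⁻¹⁹ J.
Energy delivered: (98.2 mW)(1930 s) = 189.5 J.
Photons incident: 189.5 / 6.850×10⁻¹⁹ = 2.766×10²⁰, i.e. 2.766×10²⁰/6.022×10²³ = 4.593×10⁻⁴ mol.
Product: Φ × n_abs = 0.17 × 4.593×10⁻⁴ = 7.808×10⁻⁵ mol.
Mass: 7.808×10⁻⁵ × 28.00 = 0.002186 g = 2.19 mg.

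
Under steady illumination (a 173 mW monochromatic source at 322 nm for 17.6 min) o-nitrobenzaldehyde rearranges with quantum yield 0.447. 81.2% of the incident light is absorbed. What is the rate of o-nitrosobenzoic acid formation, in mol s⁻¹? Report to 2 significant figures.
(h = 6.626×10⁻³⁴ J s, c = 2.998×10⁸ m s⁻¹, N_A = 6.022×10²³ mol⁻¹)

Photon energy at 322 nm: hc/λ = (6.626×10⁻³⁴)(2.998×10⁸)/(322×10⁻⁹) = 6.169×10⁻¹⁹ J.
Energy delivered: (173 mW)(1056 s) = 182.7 J.
Photons incident: 182.7 / 6.169×10⁻¹⁹ = 2.962×10²⁰, i.e. 2.962×10²⁰/6.022×10²³ = 4.919×10⁻⁴ mol.
Photons absorbed: 0.812 × 4.919×10⁻⁴ = 3.994×10⁻⁴ mol.
Product formed: 0.447 × 3.994×10⁻⁴ = 1.785×10⁻⁴ mol.
Rate: 1.785×10⁻⁴ / 1056 s = 1.7×10⁻⁷ mol s⁻¹.

1.7×10⁻⁷ mol s⁻¹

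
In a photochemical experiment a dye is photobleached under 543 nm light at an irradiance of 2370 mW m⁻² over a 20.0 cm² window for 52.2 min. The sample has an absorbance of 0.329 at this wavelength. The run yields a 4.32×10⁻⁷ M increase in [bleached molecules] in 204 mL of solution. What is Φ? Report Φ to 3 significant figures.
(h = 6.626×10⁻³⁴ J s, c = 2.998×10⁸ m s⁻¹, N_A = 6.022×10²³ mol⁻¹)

Φ = 0.00246

Product: (4.32×10⁻⁷ M)(0.204 L) = 8.813×10⁻⁸ mol.
Photon energy at 543 nm: hc/λ = (6.626×10⁻³⁴)(2.998×10⁸)/(543×10⁻⁹) = 3.658×10⁻¹⁹ J.
Energy delivered: (2370 mW m⁻²)(20.0×10⁻⁴ m²)(3132 s) = 14.85 J.
Photons incident: 14.85 / 3.658×10⁻¹⁹ = 4.060×10¹⁹, i.e. 4.060×10¹⁹/6.022×10²³ = 6.742×10⁻⁵ mol.
Fraction absorbed: 1 − 10^(−0.329) = 0.5312.
Photons absorbed: 0.5312 × 6.742×10⁻⁵ = 3.581×10⁻⁵ mol.
Φ = 8.813×10⁻⁸ mol / 3.581×10⁻⁵ mol photons = 0.00246.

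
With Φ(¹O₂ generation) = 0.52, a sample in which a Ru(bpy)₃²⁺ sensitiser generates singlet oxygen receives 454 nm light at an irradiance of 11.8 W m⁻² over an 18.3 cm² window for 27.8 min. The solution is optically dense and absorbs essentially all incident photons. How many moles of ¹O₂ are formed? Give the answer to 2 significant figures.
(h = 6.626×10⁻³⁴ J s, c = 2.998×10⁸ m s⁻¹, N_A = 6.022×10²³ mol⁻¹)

7.1×10⁻⁵ mol

Photon energy at 454 nm: hc/λ = (6.626×10⁻³⁴)(2.998×10⁸)/(454×10⁻⁹) = 4.375×10⁻¹⁹ J.
Energy delivered: (11.8 W m⁻²)(18.3×10⁻⁴ m²)(1668 s) = 36.02 J.
Photons incident: 36.02 / 4.375×10⁻¹⁹ = 8.233×10¹⁹, i.e. 8.233×10¹⁹/6.022×10²³ = 1.367×10⁻⁴ mol.
Product: Φ × n_abs = 0.52 × 1.367×10⁻⁴ = 7.108×10⁻⁵ mol.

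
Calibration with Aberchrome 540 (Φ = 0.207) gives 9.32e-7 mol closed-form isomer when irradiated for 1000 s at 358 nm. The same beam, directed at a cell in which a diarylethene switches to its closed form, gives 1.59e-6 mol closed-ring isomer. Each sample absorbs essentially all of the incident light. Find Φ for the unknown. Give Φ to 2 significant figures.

Φ = 0.35

Photons absorbed by the actinometer: 9.32e-7 / 0.207 = 4.502e-6 mol.
Φ(unknown) = 1.59e-6 / 4.502e-6 = 0.35.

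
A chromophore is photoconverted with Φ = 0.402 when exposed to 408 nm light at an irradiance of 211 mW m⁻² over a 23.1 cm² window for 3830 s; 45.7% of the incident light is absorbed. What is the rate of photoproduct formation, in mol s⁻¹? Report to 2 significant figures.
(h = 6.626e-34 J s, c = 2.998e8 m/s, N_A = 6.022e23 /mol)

Photon energy at 408 nm: hc/λ = (6.626e-34)(2.998e8)/(408e-9) = 4.869e-19 J.
Energy delivered: (211 mW m⁻²)(23.1e-4 m²)(3830 s) = 1.867 J.
Photons incident: 1.867 / 4.869e-19 = 3.834e18, i.e. 3.834e18/6.022e23 = 6.367e-6 mol.
Photons absorbed: 0.457 × 6.367e-6 = 2.910e-6 mol.
Product formed: 0.402 × 2.910e-6 = 1.170e-6 mol.
Rate: 1.170e-6 / 3830 s = 3.1e-10 mol s⁻¹.

3.1e-10 mol s⁻¹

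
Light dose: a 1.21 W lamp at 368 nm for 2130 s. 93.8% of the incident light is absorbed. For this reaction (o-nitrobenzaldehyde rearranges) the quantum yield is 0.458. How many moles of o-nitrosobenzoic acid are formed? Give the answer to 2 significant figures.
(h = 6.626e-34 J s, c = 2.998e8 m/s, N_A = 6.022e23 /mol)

Photon energy at 368 nm: hc/λ = (6.626e-34)(2.998e8)/(368e-9) = 5.398e-19 J.
Energy delivered: (1.21 W)(2130 s) = 2577 J.
Photons incident: 2577 / 5.398e-19 = 4.774e21, i.e. 4.774e21/6.022e23 = 0.007928 mol.
Photons absorbed: 0.938 × 0.007928 = 0.007436 mol.
Product: Φ × n_abs = 0.458 × 0.007436 = 0.003406 mol.

0.0034 mol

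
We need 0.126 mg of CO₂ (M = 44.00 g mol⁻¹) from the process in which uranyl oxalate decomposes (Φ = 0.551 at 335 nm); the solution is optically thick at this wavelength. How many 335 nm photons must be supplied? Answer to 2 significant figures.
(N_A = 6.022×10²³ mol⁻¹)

3.1×10¹⁸ photons

Product: 0.126 mg / 44.00 g mol⁻¹ = 2.864×10⁻⁶ mol.
Photons that must be absorbed: 2.864×10⁻⁶ / 0.551 = 5.198×10⁻⁶ mol.
Photon count: 5.198×10⁻⁶ × 6.022×10²³ = 3.1×10¹⁸.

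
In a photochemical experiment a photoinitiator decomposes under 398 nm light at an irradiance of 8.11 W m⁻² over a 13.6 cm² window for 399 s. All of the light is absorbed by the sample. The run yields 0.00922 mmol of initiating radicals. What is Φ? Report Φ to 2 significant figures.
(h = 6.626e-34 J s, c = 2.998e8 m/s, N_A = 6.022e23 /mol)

Φ = 0.63

Product: 0.00922 mmol = 9.22e-6 mol.
Photon energy at 398 nm: hc/λ = (6.626e-34)(2.998e8)/(398e-9) = 4.991e-19 J.
Energy delivered: (8.11 W m⁻²)(13.6e-4 m²)(399 s) = 4.401 J.
Photons incident: 4.401 / 4.991e-19 = 8.818e18, i.e. 8.818e18/6.022e23 = 1.464e-5 mol.
Φ = 9.22e-6 mol / 1.464e-5 mol photons = 0.63.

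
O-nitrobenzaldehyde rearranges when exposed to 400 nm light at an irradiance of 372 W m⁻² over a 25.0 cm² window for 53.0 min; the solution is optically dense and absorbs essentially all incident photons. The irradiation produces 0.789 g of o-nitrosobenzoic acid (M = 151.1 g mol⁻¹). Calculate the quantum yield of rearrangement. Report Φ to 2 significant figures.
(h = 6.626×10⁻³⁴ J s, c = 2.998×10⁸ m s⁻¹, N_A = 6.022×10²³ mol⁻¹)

Φ = 0.53

Product: 0.789 g / 151.1 g mol⁻¹ = 0.005222 mol.
Photon energy at 400 nm: hc/λ = (6.626×10⁻³⁴)(2.998×10⁸)/(400×10⁻⁹) = 4.966×10⁻¹⁹ J.
Energy delivered: (372 W m⁻²)(25.0×10⁻⁴ m²)(3180 s) = 2957 J.
Photons incident: 2957 / 4.966×10⁻¹⁹ = 5.954×10²¹, i.e. 5.954×10²¹/6.022×10²³ = 0.009887 mol.
Φ = 0.005222 mol / 0.009887 mol photons = 0.53.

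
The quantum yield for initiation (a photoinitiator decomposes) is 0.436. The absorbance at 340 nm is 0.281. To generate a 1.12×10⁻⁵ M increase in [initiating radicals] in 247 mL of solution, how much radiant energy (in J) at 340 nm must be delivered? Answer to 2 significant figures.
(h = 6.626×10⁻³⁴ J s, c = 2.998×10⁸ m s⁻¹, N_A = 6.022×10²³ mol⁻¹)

Product: (1.12×10⁻⁵ M)(0.247 L) = 2.766×10⁻⁶ mol.
Photons that must be absorbed: 2.766×10⁻⁶ / 0.436 = 6.344×10⁻⁶ mol.
Fraction absorbed: 1 − 10^(−0.281) = 0.4764.
Incident photons needed: 6.344×10⁻⁶ / 0.4764 = 1.332×10⁻⁵ mol.
Photon energy: hc/λ = 5.843×10⁻¹⁹ J; per mole, 3.519×10⁵ J mol⁻¹.
Energy required: 1.332×10⁻⁵ × 3.519×10⁵ = 4.7 J.

4.7 J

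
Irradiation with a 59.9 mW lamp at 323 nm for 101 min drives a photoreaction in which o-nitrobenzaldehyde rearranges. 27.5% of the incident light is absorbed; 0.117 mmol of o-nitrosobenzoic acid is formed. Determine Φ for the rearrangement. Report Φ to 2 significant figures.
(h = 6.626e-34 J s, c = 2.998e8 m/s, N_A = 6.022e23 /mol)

Product: 0.117 mmol = 1.17e-4 mol.
Photon energy at 323 nm: hc/λ = (6.626e-34)(2.998e8)/(323e-9) = 6.150e-19 J.
Energy delivered: (59.9 mW)(6060 s) = 363.0 J.
Photons incident: 363.0 / 6.150e-19 = 5.902e20, i.e. 5.902e20/6.022e23 = 9.801e-4 mol.
Photons absorbed: 0.275 × 9.801e-4 = 2.695e-4 mol.
Φ = 1.17e-4 mol / 2.695e-4 mol photons = 0.43.

Φ = 0.43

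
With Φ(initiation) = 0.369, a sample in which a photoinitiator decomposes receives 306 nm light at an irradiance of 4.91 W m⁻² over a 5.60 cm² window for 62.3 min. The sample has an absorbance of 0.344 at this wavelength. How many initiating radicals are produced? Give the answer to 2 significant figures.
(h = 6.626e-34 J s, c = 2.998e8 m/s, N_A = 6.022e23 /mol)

Photon energy at 306 nm: hc/λ = (6.626e-34)(2.998e8)/(306e-9) = 6.492e-19 J.
Energy delivered: (4.91 W m⁻²)(5.60e-4 m²)(3738 s) = 10.28 J.
Photons incident: 10.28 / 6.492e-19 = 1.583e19, i.e. 1.583e19/6.022e23 = 2.629e-5 mol.
Fraction absorbed: 1 − 10^(−0.344) = 0.5471.
Photons absorbed: 0.5471 × 2.629e-5 = 1.438e-5 mol.
Product: Φ × n_abs = 0.369 × 1.438e-5 = 5.306e-6 mol.
As a count: 5.306e-6 × 6.022e23 = 3.2e18.

3.2e18 initiating radicals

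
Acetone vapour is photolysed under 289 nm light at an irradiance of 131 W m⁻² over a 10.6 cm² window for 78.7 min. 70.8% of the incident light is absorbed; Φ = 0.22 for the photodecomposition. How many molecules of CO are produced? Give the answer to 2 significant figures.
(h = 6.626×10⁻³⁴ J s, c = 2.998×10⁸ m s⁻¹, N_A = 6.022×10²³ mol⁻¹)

1.5×10²⁰ molecules

Photon energy at 289 nm: hc/λ = (6.626×10⁻³⁴)(2.998×10⁸)/(289×10⁻⁹) = 6.874×10⁻¹⁹ J.
Energy delivered: (131 W m⁻²)(10.6×10⁻⁴ m²)(4722 s) = 655.7 J.
Photons incident: 655.7 / 6.874×10⁻¹⁹ = 9.539×10²⁰, i.e. 9.539×10²⁰/6.022×10²³ = 0.001584 mol.
Photons absorbed: 0.708 × 0.001584 = 0.001121 mol.
Product: Φ × n_abs = 0.22 × 0.001121 = 2.466×10⁻⁴ mol.
As a count: 2.466×10⁻⁴ × 6.022×10²³ = 1.5×10²⁰.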